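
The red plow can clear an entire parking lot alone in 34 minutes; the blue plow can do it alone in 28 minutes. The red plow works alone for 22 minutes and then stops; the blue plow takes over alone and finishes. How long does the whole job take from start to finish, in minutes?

In 22 minutes the red plow does 22/34 = 11/17 of the job, leaving 6/17.
The blue plow works at 1/28 per minute, so finishing takes 6/17 ÷ 1/28 = 168/17 minutes.
Total time = 22 + 168/17 = 542/17 minutes.

542/17 minutes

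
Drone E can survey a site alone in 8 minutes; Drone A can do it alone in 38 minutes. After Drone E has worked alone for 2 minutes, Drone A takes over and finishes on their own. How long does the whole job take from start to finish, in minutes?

61/2 minutes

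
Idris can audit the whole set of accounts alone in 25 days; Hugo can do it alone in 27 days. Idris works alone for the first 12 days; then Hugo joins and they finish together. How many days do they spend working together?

27/4 days

In 12 days Idris does 12/25 of the job, leaving 13/25.
Idris and Hugo together work at 52/675 per day, so finishing takes 13/25 ÷ 52/675 = 27/4 days.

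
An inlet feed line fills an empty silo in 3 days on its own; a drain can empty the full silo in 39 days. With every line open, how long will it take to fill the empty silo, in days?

Net rate = 1/3 − 1/39 = (13 − 1)/39 = 12/39 = 4/13 per day.
Filling time = 1 ÷ (4/13) = 13/4 days.

13/4 days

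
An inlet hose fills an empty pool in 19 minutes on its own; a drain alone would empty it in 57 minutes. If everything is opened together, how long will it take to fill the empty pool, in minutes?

Net rate = 1/19 − 1/57 = (3 − 1)/57 = 2/57 per minute.
Filling time = 1 ÷ (2/57) = 57/2 minutes.

57/2 minutes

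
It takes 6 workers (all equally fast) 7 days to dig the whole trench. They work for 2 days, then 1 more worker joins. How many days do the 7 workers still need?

One worker does 1/42 of the job per day.
After 2 days with 6 workers, 2/7 is done (5/7 left).
With 7 workers the rate is 7/42 = 1/6, so the rest takes 5/7 ÷ 1/6 = 30/7 days.

30/7 days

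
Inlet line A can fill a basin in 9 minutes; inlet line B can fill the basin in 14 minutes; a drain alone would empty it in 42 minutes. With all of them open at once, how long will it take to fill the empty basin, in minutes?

Net rate = 1/9 + 1/14 − 1/42 = (14 + 9 − 3)/126 = 20/126 = 10/63 per minute.
Filling time = 1 ÷ (10/63) = 63/10 minutes.

63/10 minutes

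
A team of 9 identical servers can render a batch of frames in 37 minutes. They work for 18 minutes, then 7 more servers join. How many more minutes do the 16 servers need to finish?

171/16 minutes

One server does 1/333 of the job per minute.
After 18 minutes with 9 servers, 18/37 is done (19/37 left).
With 16 servers the rate is 16/333, so the rest takes 19/37 ÷ 16/333 = 171/16 minutes.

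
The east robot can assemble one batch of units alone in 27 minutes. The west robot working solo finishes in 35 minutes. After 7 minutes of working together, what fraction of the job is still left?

73/135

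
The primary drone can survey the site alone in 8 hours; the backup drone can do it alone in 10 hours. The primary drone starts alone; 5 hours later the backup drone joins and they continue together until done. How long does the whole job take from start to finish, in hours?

20/3 hours

In 5 hours the primary drone does 5/8 of the job, leaving 3/8.
The primary drone and the backup drone together work at 9/40 per hour, so finishing takes 3/8 ÷ 9/40 = 5/3 hours.
Total time = 5 + 5/3 = 20/3 hours.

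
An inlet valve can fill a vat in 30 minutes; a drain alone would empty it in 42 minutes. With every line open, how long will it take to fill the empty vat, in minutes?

105 minutes

Net rate = 1/30 − 1/42 = (7 − 5)/210 = 2/210 = 1/105 per minute.
Filling time = 1 ÷ (1/105) = 105 minutes.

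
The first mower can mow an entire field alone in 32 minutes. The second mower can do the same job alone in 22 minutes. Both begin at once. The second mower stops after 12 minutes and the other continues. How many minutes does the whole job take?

160/11 minutes

In the first 12 minutes the combined rate is 27/352, so 81/88 of the job is done, leaving 7/88.
After the second mower leaves the rate is 1/32 per minute; the remaining 7/88 takes 28/11 minutes.
Total = 12 + 28/11 = 160/11 minutes.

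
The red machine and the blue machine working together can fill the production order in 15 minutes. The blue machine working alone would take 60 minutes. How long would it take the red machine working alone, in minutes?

20 minutes

Combined rate is 1/15 per minute.
Known contribution: 1/60 per minute.
So the red machine's rate is 1/15 − 1/60 = 1/20, meaning 20 minutes alone.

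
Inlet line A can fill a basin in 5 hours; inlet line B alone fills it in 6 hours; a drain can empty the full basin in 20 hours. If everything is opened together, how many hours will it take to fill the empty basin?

Net rate = 1/5 + 1/6 − 1/20 = (12 + 10 − 3)/60 = 19/60 per hour.
Filling time = 1 ÷ (19/60) = 60/19 hours.

60/19 hours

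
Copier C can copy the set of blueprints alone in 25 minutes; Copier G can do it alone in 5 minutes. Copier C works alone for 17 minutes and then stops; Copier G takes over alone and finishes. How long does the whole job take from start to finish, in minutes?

In 17 minutes Copier C does 17/25 of the job, leaving 8/25.
Copier G works at 1/5 per minute, so finishing takes 8/25 ÷ 1/5 = 8/5 minutes.
Total time = 17 + 8/5 = 93/5 minutes.

93/5 minutes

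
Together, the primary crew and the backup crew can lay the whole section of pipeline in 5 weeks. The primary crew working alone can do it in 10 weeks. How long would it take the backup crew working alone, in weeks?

Combined rate is 1/5 per week.
Known contribution: 1/10 per week.
So the backup crew's rate is 1/5 − 1/10 = 1/10, meaning 10 weeks alone.

10 weeks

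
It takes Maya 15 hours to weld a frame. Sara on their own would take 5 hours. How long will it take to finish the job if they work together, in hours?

15/4 hours

With two workers the combined time is the product over the sum: 15·5/(15+5) = 75/20 = 15/4 hours.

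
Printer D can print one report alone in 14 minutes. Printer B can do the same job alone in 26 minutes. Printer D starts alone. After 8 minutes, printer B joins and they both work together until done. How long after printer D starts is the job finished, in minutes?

In the first 8 minutes printer D alone does 8/14 = 4/7 of the job, leaving 3/7.
Once everyone is working, combined rate: 1/14 + 1/26 = (13 + 7)/182 = 20/182 = 10/91 per minute.
Remaining 3/7 at 10/91 per minute takes 39/10 minutes.
Total from the start = 8 + 39/10 = 119/10 minutes.

119/10 minutes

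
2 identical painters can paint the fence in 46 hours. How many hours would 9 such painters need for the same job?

Total work is 2·46 = 92 painter-hours.
With 9 painters: 92/9 hours.

92/9 hours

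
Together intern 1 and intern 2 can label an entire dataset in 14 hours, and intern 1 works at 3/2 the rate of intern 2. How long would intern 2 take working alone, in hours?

35 hours

Let intern 2's rate be r; then intern 1's rate is (3/2)r, so together (3/2 + 1)r = (5/2)r = 1/14.
Thus r = 1/35 per hour.
Intern 2 alone: 35 hours; intern 1 alone: 70/3 hours.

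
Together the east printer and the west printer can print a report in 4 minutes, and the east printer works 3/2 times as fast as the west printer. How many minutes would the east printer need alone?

20/3 minutes

Let the west printer's rate be r; then the east printer's rate is (3/2)r, so together (3/2 + 1)r = (5/2)r = 1/4.
Thus r = 1/10 per minute.
The west printer alone: 10 minutes; the east printer alone: 20/3 minutes.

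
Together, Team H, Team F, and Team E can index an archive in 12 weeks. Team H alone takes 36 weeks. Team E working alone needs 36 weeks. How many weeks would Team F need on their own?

36 weeks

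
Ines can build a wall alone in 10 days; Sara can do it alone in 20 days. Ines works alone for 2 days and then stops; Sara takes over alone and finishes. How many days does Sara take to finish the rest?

16 days

In 2 days Ines does 2/10 = 1/5 of the job, leaving 4/5.
Sara works at 1/20 per day, so finishing takes 4/5 ÷ 1/20 = 16 days.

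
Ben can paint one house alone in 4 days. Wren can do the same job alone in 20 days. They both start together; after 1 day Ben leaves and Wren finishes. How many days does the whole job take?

In the first 1 day the combined rate is 3/10, so 3/10 of the job is done, leaving 7/10.
After Ben leaves the rate is 1/20 per day; the remaining 7/10 takes 14 days.
Total = 1 + 14 = 15 days.

15 days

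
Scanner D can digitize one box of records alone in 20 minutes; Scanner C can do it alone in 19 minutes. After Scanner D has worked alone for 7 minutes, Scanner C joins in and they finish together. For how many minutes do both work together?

In 7 minutes Scanner D does 7/20 of the job, leaving 13/20.
Scanner D and Scanner C together work at 39/380 per minute, so finishing takes 13/20 ÷ 39/380 = 19/3 minutes.

19/3 minutes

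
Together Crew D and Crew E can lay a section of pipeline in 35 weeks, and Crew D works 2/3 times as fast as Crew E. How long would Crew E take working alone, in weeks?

175/3 weeks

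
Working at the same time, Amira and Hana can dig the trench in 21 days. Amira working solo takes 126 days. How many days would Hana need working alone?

126/5 days

Combined rate is 1/21 per day.
Known contribution: 1/126 per day.
So Hana's rate is 1/21 − 1/126 = 5/126, meaning 126/5 days alone.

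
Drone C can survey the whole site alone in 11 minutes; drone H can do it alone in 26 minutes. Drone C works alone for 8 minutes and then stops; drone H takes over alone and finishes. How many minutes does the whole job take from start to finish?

166/11 minutes

In 8 minutes drone C does 8/11 of the job, leaving 3/11.
Drone H works at 1/26 per minute, so finishing takes 3/11 ÷ 1/26 = 78/11 minutes.
Total time = 8 + 78/11 = 166/11 minutes.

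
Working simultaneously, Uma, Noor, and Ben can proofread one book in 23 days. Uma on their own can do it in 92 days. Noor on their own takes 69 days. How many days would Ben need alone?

Combined rate is 1/23 per day.
Known contribution: 1/92 + 1/69 = (3 + 4)/276 = 7/276 per day.
So Ben's rate is 1/23 − 7/276 = 5/276, meaning 276/5 days alone.

276/5 days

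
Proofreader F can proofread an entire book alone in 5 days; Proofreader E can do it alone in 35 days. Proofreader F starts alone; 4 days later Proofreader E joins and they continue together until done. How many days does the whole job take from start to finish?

39/8 days

In 4 days Proofreader F does 4/5 of the job, leaving 1/5.
Proofreader F and Proofreader E together work at 8/35 per day, so finishing takes 1/5 ÷ 8/35 = 7/8 days.
Total time = 4 + 7/8 = 39/8 days.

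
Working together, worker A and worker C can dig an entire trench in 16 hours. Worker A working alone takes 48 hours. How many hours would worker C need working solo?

24 hours

Combined rate is 1/16 per hour.
Known contribution: 1/48 per hour.
So worker C's rate is 1/16 − 1/48 = 1/24, meaning 24 hours alone.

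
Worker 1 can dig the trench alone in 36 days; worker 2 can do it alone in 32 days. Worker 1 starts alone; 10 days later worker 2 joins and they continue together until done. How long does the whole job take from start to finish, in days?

378/17 days

In 10 days worker 1 does 10/36 = 5/18 of the job, leaving 13/18.
Worker 1 and worker 2 together work at 17/288 per day, so finishing takes 13/18 ÷ 17/288 = 208/17 days.
Total time = 10 + 208/17 = 378/17 days.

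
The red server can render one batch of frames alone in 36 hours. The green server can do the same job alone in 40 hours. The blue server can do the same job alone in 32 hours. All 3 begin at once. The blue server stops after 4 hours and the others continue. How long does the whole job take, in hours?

315/19 hours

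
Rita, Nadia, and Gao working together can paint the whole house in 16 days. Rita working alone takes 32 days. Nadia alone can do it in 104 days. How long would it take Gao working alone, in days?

416/9 days

Combined rate is 1/16 per day.
Known contribution: 1/32 + 1/104 = (13 + 4)/416 = 17/416 per day.
So Gao's rate is 1/16 − 17/416 = 9/416, meaning 416/9 days alone.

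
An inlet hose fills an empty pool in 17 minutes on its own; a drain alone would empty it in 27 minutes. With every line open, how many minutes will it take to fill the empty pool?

459/10 minutes

Net rate = 1/17 − 1/27 = (27 − 17)/459 = 10/459 per minute.
Filling time = 1 ÷ (10/459) = 459/10 minutes.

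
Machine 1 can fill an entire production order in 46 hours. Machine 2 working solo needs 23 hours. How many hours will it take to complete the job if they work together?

46/3 hours

With two workers the combined time is the product over the sum: 46·23/(46+23) = 1058/69 = 46/3 hours.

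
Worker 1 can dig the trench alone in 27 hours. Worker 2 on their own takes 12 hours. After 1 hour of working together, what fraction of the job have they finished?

13/108

Combined rate: 1/27 + 1/12 = (4 + 9)/108 = 13/108 per hour.
In 1 hour they complete 1·13/108 = 13/108 of the job.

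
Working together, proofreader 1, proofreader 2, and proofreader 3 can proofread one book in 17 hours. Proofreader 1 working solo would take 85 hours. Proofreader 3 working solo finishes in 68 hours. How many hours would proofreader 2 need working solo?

340/11 hours

Combined rate is 1/17 per hour.
Known contribution: 1/85 + 1/68 = (4 + 5)/340 = 9/340 per hour.
So proofreader 2's rate is 1/17 − 9/340 = 11/340, meaning 340/11 hours alone.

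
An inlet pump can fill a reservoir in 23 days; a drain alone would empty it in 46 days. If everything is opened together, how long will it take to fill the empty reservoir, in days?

Net rate = 1/23 − 1/46 = (2 − 1)/46 = 1/46 per day.
Filling time = 1 ÷ (1/46) = 46 days.

46 days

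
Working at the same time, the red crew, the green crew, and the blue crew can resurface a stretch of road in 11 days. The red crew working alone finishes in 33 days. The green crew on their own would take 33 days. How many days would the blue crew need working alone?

Combined rate is 1/11 per day.
Known contribution: 1/33 + 1/33 = (1 + 1)/33 = 2/33 per day.
So the blue crew's rate is 1/11 − 2/33 = 1/33, meaning 33 days alone.

33 days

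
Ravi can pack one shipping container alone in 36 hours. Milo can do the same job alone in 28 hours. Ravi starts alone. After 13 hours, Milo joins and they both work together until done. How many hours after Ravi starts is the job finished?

In the first 13 hours Ravi alone does 13/36 of the job, leaving 23/36.
Once everyone is working, combined rate: 1/36 + 1/28 = (7 + 9)/252 = 16/252 = 4/63 per hour.
Remaining 23/36 at 4/63 per hour takes 161/16 hours.
Total from the start = 13 + 161/16 = 369/16 hours.

369/16 hours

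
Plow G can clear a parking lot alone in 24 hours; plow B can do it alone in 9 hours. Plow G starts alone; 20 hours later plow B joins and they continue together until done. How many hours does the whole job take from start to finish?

232/11 hours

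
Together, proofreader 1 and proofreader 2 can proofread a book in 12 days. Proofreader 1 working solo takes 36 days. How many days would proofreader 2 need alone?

18 days

Combined rate is 1/12 per day.
Known contribution: 1/36 per day.
So proofreader 2's rate is 1/12 − 1/36 = 1/18, meaning 18 days alone.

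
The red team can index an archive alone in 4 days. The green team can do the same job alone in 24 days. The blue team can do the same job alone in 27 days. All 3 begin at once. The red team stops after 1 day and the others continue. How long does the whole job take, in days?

In the first 1 day the combined rate is 71/216, so 71/216 of the job is done, leaving 145/216.
After the red team leaves the rate is 17/216 per day; the remaining 145/216 takes 145/17 days.
Total = 1 + 145/17 = 162/17 days.

162/17 days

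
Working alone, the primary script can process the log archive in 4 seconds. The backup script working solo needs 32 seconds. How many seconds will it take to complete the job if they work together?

32/9 seconds

With two workers the combined time is the product over the sum: 4·32/(4+32) = 128/36 = 32/9 seconds.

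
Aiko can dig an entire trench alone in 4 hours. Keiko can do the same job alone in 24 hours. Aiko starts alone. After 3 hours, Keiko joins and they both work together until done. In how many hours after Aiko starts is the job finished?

In the first 3 hours Aiko alone does 3/4 of the job, leaving 1/4.
Once everyone is working, combined rate: 1/4 + 1/24 = (6 + 1)/24 = 7/24 per hour.
Remaining 1/4 at 7/24 per hour takes 6/7 hours.
Total from the start = 3 + 6/7 = 27/7 hours.

27/7 hours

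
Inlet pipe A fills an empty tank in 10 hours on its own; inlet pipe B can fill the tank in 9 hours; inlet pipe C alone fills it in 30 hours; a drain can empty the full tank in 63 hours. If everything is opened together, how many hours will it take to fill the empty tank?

Net rate = 1/10 + 1/9 + 1/30 − 1/63 = (63 + 70 + 21 − 10)/630 = 144/630 = 8/35 per hour.
Filling time = 1 ÷ (8/35) = 35/8 hours.

35/8 hours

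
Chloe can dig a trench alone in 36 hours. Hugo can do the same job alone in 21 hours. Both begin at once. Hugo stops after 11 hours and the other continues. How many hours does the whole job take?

In the first 11 hours the combined rate is 19/252, so 209/252 of the job is done, leaving 43/252.
After Hugo leaves the rate is 1/36 per hour; the remaining 43/252 takes 43/7 hours.
Total = 11 + 43/7 = 120/7 hours.

120/7 hours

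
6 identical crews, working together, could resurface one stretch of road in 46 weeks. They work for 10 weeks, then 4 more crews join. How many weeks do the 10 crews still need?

108/5 weeks

One crew does 1/276 of the job per week.
After 10 weeks with 6 crews, 5/23 is done (18/23 left).
With 10 crews the rate is 10/276 = 5/138, so the rest takes 18/23 ÷ 5/138 = 108/5 weeks.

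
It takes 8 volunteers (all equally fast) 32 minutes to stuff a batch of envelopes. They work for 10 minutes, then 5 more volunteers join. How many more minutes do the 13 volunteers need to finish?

176/13 minutes

One volunteer does 1/256 of the job per minute.
After 10 minutes with 8 volunteers, 5/16 is done (11/16 left).
With 13 volunteers the rate is 13/256, so the rest takes 11/16 ÷ 13/256 = 176/13 minutes.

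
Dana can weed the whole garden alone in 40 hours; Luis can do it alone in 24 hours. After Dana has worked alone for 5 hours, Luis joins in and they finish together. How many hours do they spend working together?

In 5 hours Dana does 5/40 = 1/8 of the job, leaving 7/8.
Dana and Luis together work at 1/15 per hour, so finishing takes 7/8 ÷ 1/15 = 105/8 hours.

105/8 hours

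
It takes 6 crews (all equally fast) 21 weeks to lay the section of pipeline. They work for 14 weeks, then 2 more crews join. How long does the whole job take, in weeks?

77/4 weeks

One crew does 1/126 of the job per week.
After 14 weeks with 6 crews, 2/3 is done (1/3 left).
With 8 crews the rate is 8/126 = 4/63, so the rest takes 1/3 ÷ 4/63 = 21/4 weeks.
Total = 14 + 21/4 = 77/4 weeks.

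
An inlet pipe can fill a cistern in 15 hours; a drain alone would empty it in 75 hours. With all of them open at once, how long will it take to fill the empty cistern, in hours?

75/4 hours

Net rate = 1/15 − 1/75 = (5 − 1)/75 = 4/75 per hour.
Filling time = 1 ÷ (4/75) = 75/4 hours.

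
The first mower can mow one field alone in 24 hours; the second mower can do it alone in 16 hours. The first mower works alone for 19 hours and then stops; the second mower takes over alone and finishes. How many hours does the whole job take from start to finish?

In 19 hours the first mower does 19/24 of the job, leaving 5/24.
The second mower works at 1/16 per hour, so finishing takes 5/24 ÷ 1/16 = 10/3 hours.
Total time = 19 + 10/3 = 67/3 hours.

67/3 hours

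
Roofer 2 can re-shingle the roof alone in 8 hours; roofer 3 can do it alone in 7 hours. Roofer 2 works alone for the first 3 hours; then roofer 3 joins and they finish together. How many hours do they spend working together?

In 3 hours roofer 2 does 3/8 of the job, leaving 5/8.
Roofer 2 and roofer 3 together work at 15/56 per hour, so finishing takes 5/8 ÷ 15/56 = 7/3 hours.

7/3 hours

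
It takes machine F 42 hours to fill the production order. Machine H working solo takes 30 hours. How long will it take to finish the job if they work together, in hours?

Combined rate: 1/42 + 1/30 = (5 + 7)/210 = 12/210 = 2/35 per hour.
Time = 1 ÷ (2/35) = 35/2 hours.

35/2 hours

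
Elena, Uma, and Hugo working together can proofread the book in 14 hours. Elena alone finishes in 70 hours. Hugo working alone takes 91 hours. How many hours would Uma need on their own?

65/3 hours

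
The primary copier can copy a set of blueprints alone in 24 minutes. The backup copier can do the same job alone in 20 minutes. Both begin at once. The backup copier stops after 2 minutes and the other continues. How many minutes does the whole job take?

108/5 minutes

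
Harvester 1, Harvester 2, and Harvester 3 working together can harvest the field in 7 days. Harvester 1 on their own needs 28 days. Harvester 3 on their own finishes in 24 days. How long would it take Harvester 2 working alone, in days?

Combined rate is 1/7 per day.
Known contribution: 1/28 + 1/24 = (6 + 7)/168 = 13/168 per day.
So Harvester 2's rate is 1/7 − 13/168 = 11/168, meaning 168/11 days alone.

168/11 days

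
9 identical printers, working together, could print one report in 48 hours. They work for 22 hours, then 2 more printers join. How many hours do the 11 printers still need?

234/11 hours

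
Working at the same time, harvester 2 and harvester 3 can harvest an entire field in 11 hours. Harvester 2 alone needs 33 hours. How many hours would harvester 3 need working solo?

33/2 hours

Combined rate is 1/11 per hour.
Known contribution: 1/33 per hour.
So harvester 3's rate is 1/11 − 1/33 = 2/33, meaning 33/2 hours alone.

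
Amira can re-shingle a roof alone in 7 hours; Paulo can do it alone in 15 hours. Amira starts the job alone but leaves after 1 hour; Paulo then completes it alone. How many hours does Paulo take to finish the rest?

In 1 hour Amira does 1/7 of the job, leaving 6/7.
Paulo works at 1/15 per hour, so finishing takes 6/7 ÷ 1/15 = 90/7 hours.

90/7 hours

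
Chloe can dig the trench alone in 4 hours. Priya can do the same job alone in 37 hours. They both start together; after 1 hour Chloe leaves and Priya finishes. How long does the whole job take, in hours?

111/4 hours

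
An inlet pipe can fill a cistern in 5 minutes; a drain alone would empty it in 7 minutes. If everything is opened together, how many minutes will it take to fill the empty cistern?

Net rate = 1/5 − 1/7 = (7 − 5)/35 = 2/35 per minute.
Filling time = 1 ÷ (2/35) = 35/2 minutes.

35/2 minutes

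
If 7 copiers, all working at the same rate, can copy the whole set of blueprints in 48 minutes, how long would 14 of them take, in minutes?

Total work is 7·48 = 336 copier-minutes.
With 14 copiers: 336/14 = 24 minutes.

24 minutes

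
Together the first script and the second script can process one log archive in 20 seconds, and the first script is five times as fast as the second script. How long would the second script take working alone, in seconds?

120 seconds

Let the second script's rate be r; then the first script's rate is 5r, so together (5 + 1)r = 6r = 1/20.
Thus r = 1/120 per second.
The second script alone: 120 seconds; the first script alone: 24 seconds.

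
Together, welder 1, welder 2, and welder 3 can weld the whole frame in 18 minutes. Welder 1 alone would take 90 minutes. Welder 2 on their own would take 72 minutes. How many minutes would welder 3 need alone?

Combined rate is 1/18 per minute.
Known contribution: 1/90 + 1/72 = (4 + 5)/360 = 9/360 = 1/40 per minute.
So welder 3's rate is 1/18 − 1/40 = 11/360, meaning 360/11 minutes alone.

360/11 minutes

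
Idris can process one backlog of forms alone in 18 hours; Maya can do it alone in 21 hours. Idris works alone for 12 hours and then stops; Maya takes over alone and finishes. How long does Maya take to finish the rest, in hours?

7 hours

In 12 hours Idris does 12/18 = 2/3 of the job, leaving 1/3.
Maya works at 1/21 per hour, so finishing takes 1/3 ÷ 1/21 = 7 hours.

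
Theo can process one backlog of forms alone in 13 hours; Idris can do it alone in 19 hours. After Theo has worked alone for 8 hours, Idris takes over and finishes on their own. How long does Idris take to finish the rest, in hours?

95/13 hours

In 8 hours Theo does 8/13 of the job, leaving 5/13.
Idris works at 1/19 per hour, so finishing takes 5/13 ÷ 1/19 = 95/13 hours.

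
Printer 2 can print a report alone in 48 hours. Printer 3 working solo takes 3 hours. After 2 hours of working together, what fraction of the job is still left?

Combined rate: 1/48 + 1/3 = (1 + 16)/48 = 17/48 per hour.
In 2 hours they complete 2·17/48 = 17/24 of the job.
So 7/24 remains.

7/24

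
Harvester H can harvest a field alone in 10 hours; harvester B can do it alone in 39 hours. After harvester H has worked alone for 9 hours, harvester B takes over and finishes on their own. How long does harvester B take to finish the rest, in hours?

39/10 hours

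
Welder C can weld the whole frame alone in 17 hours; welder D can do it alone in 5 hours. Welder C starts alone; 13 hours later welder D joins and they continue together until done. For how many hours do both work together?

10/11 hours

In 13 hours welder C does 13/17 of the job, leaving 4/17.
Welder C and welder D together work at 22/85 per hour, so finishing takes 4/17 ÷ 22/85 = 10/11 hours.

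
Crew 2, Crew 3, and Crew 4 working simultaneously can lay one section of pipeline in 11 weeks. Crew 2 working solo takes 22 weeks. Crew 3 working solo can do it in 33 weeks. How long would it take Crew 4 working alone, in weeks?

Combined rate is 1/11 per week.
Known contribution: 1/22 + 1/33 = (3 + 2)/66 = 5/66 per week.
So Crew 4's rate is 1/11 − 5/66 = 1/66, meaning 66 weeks alone.

66 weeks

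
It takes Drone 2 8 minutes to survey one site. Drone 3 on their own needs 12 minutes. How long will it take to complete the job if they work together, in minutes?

24/5 minutes

Combined rate: 1/8 + 1/12 = (3 + 2)/24 = 5/24 per minute.
Time = 1 ÷ (5/24) = 24/5 minutes.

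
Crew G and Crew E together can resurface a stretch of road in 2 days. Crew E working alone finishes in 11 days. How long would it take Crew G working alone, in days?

22/9 days

Combined rate is 1/2 per day.
Known contribution: 1/11 per day.
So Crew G's rate is 1/2 − 1/11 = 9/22, meaning 22/9 days alone.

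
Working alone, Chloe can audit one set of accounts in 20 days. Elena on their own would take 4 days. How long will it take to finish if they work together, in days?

10/3 days

With two workers the combined time is the product over the sum: 20·4/(20+4) = 80/24 = 10/3 days.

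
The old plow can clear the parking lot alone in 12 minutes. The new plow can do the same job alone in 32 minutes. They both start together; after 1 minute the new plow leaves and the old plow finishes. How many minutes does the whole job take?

In the first 1 minute the combined rate is 11/96, so 11/96 of the job is done, leaving 85/96.
After the new plow leaves the rate is 1/12 per minute; the remaining 85/96 takes 85/8 minutes.
Total = 1 + 85/8 = 93/8 minutes.

93/8 minutes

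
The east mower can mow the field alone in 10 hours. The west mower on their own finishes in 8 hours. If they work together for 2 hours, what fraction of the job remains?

11/20

Combined rate: 1/10 + 1/8 = (4 + 5)/40 = 9/40 per hour.
In 2 hours they complete 2·9/40 = 9/20 of the job.
So 11/20 remains.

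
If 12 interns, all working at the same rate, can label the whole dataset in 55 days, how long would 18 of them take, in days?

Total work is 12·55 = 660 intern-days.
With 18 interns: 660/18 = 110/3 days.

110/3 days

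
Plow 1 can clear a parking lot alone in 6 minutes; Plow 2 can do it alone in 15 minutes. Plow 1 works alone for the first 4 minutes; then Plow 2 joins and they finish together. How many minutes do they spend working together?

10/7 minutes

In 4 minutes Plow 1 does 4/6 = 2/3 of the job, leaving 1/3.
Plow 1 and Plow 2 together work at 7/30 per minute, so finishing takes 1/3 ÷ 7/30 = 10/7 minutes.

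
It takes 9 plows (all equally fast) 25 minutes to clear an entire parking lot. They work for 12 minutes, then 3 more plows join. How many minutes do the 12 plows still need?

39/4 minutes

One plow does 1/225 of the job per minute.
After 12 minutes with 9 plows, 12/25 is done (13/25 left).
With 12 plows the rate is 12/225 = 4/75, so the rest takes 13/25 ÷ 4/75 = 39/4 minutes.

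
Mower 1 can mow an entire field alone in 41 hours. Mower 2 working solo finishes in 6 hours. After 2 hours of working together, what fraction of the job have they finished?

47/123

Combined rate: 1/41 + 1/6 = (6 + 41)/246 = 47/246 per hour.
In 2 hours they complete 2·47/246 = 47/123 of the job.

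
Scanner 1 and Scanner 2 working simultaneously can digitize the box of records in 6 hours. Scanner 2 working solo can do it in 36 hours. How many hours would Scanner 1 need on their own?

Combined rate is 1/6 per hour.
Known contribution: 1/36 per hour.
So Scanner 1's rate is 1/6 − 1/36 = 5/36, meaning 36/5 hours alone.

36/5 hours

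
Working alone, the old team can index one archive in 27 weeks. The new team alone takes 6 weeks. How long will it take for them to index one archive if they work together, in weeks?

Combined rate: 1/27 + 1/6 = (2 + 9)/54 = 11/54 per week.
Time = 1 ÷ (11/54) = 54/11 weeks.

54/11 weeks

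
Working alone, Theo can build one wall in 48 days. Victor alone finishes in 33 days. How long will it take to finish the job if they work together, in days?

176/9 days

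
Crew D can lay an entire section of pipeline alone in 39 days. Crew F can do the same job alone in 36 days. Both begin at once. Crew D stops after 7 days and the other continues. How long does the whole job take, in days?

384/13 days

In the first 7 days the combined rate is 25/468, so 175/468 of the job is done, leaving 293/468.
After Crew D leaves the rate is 1/36 per day; the remaining 293/468 takes 293/13 days.
Total = 7 + 293/13 = 384/13 days.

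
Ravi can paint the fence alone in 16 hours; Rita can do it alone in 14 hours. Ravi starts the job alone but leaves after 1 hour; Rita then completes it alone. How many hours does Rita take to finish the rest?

105/8 hours

In 1 hour Ravi does 1/16 of the job, leaving 15/16.
Rita works at 1/14 per hour, so finishing takes 15/16 ÷ 1/14 = 105/8 hours.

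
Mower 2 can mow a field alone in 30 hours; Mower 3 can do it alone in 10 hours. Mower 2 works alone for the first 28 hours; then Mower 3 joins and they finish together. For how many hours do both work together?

1/2 hours

In 28 hours Mower 2 does 28/30 = 14/15 of the job, leaving 1/15.
Mower 2 and Mower 3 together work at 2/15 per hour, so finishing takes 1/15 ÷ 2/15 = 1/2 hours.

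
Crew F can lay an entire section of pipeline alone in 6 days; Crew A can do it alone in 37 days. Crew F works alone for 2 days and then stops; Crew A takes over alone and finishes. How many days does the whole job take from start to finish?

80/3 days

In 2 days Crew F does 2/6 = 1/3 of the job, leaving 2/3.
Crew A works at 1/37 per day, so finishing takes 2/3 ÷ 1/37 = 74/3 days.
Total time = 2 + 74/3 = 80/3 days.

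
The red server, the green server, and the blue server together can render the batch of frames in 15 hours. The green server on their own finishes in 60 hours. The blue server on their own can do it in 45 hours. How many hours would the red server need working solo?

Combined rate is 1/15 per hour.
Known contribution: 1/60 + 1/45 = (3 + 4)/180 = 7/180 per hour.
So the red server's rate is 1/15 − 7/180 = 1/36, meaning 36 hours alone.

36 hours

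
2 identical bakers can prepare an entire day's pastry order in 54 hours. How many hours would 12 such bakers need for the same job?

9 hours

Total work is 2·54 = 108 baker-hours.
With 12 bakers: 108/12 = 9 hours.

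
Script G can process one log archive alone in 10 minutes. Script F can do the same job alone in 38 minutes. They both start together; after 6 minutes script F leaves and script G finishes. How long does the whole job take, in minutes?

160/19 minutes

In the first 6 minutes the combined rate is 12/95, so 72/95 of the job is done, leaving 23/95.
After script F leaves the rate is 1/10 per minute; the remaining 23/95 takes 46/19 minutes.
Total = 6 + 46/19 = 160/19 minutes.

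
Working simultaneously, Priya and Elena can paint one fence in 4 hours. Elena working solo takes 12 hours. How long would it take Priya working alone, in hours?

Combined rate is 1/4 per hour.
Known contribution: 1/12 per hour.
So Priya's rate is 1/4 − 1/12 = 1/6, meaning 6 hours alone.

6 hours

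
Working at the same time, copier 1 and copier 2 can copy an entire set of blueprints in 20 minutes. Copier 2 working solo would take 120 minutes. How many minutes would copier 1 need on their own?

24 minutes

Combined rate is 1/20 per minute.
Known contribution: 1/120 per minute.
So copier 1's rate is 1/20 − 1/120 = 1/24, meaning 24 minutes alone.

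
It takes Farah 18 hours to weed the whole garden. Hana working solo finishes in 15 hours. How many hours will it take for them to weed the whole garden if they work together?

90/11 hours

Combined rate: 1/18 + 1/15 = (5 + 6)/90 = 11/90 per hour.
Time = 1 ÷ (11/90) = 90/11 hours.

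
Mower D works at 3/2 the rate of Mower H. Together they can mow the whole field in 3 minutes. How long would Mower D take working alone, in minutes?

5 minutes

Let Mower H's rate be r; then Mower D's rate is (3/2)r, so together (3/2 + 1)r = (5/2)r = 1/3.
Thus r = 2/15 per minute.
Mower H alone: 15/2 minutes; Mower D alone: 5 minutes.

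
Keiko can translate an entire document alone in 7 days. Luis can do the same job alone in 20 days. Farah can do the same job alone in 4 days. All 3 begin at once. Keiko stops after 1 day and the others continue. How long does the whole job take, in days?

In the first 1 day the combined rate is 31/70, so 31/70 of the job is done, leaving 39/70.
After Keiko leaves the rate is 3/10 per day; the remaining 39/70 takes 13/7 days.
Total = 1 + 13/7 = 20/7 days.

20/7 days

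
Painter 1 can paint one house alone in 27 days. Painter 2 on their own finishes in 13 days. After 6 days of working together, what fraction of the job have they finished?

80/117

Combined rate: 1/27 + 1/13 = (13 + 27)/351 = 40/351 per day.
In 6 days they complete 6·40/351 = 80/117 of the job.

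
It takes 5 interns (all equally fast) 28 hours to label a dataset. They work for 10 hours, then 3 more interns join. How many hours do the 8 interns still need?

45/4 hours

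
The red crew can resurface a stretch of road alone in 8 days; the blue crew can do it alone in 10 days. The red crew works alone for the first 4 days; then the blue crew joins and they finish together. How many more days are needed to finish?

20/9 days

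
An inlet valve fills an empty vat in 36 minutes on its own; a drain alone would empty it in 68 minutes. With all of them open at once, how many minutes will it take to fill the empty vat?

153/2 minutes

Net rate = 1/36 − 1/68 = (17 − 9)/612 = 8/612 = 2/153 per minute.
Filling time = 1 ÷ (2/153) = 153/2 minutes.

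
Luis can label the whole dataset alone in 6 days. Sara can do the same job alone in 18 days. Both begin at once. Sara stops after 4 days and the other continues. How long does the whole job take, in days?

14/3 days

In the first 4 days the combined rate is 2/9, so 8/9 of the job is done, leaving 1/9.
After Sara leaves the rate is 1/6 per day; the remaining 1/9 takes 2/3 days.
Total = 4 + 2/3 = 14/3 days.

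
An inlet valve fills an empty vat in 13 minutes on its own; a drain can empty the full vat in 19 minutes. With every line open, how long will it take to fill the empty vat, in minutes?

247/6 minutes

Net rate = 1/13 − 1/19 = (19 − 13)/247 = 6/247 per minute.
Filling time = 1 ÷ (6/247) = 247/6 minutes.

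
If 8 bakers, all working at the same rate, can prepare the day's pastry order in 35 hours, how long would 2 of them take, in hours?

140 hours

Total work is 8·35 = 280 baker-hours.
With 2 bakers: 280/2 = 140 hours.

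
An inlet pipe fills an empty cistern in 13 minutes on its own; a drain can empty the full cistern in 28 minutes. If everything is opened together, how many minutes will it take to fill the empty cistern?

Net rate = 1/13 − 1/28 = (28 − 13)/364 = 15/364 per minute.
Filling time = 1 ÷ (15/364) = 364/15 minutes.

364/15 minutes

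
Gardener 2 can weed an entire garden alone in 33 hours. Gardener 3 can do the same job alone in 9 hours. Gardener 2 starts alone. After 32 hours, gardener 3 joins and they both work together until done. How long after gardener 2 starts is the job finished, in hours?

451/14 hours

In the first 32 hours gardener 2 alone does 32/33 of the job, leaving 1/33.
Once everyone is working, combined rate: 1/33 + 1/9 = (3 + 11)/99 = 14/99 per hour.
Remaining 1/33 at 14/99 per hour takes 3/14 hours.
Total from the start = 32 + 3/14 = 451/14 hours.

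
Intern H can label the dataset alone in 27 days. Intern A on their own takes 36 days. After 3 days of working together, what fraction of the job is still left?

29/36

Combined rate: 1/27 + 1/36 = (4 + 3)/108 = 7/108 per day.
In 3 days they complete 3·7/108 = 7/36 of the job.
So 29/36 remains.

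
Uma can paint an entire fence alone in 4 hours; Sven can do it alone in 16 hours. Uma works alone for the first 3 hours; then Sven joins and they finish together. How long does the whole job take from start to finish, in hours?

In 3 hours Uma does 3/4 of the job, leaving 1/4.
Uma and Sven together work at 5/16 per hour, so finishing takes 1/4 ÷ 5/16 = 4/5 hours.
Total time = 3 + 4/5 = 19/5 hours.

19/5 hours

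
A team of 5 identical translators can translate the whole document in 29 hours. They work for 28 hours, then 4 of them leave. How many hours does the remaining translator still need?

One translator does 1/145 of the job per hour.
After 28 hours with 5 translators, 28/29 is done (1/29 left).
With 1 translator the rate is 1/145, so the rest takes 1/29 ÷ 1/145 = 5 hours.

5 hours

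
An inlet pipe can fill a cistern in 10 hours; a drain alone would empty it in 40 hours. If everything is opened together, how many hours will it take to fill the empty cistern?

40/3 hours

Net rate = 1/10 − 1/40 = (4 − 1)/40 = 3/40 per hour.
Filling time = 1 ÷ (3/40) = 40/3 hours.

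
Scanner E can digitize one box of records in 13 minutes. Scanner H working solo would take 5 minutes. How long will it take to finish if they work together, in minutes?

Combined rate: 1/13 + 1/5 = (5 + 13)/65 = 18/65 per minute.
Time = 1 ÷ (18/65) = 65/18 minutes.

65/18 minutes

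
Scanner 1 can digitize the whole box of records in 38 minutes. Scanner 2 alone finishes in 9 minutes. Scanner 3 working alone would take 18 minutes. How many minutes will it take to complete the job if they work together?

57/11 minutes

Combined rate: 1/38 + 1/9 + 1/18 = (9 + 38 + 19)/342 = 66/342 = 11/57 per minute.
Time = 1 ÷ (11/57) = 57/11 minutes.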